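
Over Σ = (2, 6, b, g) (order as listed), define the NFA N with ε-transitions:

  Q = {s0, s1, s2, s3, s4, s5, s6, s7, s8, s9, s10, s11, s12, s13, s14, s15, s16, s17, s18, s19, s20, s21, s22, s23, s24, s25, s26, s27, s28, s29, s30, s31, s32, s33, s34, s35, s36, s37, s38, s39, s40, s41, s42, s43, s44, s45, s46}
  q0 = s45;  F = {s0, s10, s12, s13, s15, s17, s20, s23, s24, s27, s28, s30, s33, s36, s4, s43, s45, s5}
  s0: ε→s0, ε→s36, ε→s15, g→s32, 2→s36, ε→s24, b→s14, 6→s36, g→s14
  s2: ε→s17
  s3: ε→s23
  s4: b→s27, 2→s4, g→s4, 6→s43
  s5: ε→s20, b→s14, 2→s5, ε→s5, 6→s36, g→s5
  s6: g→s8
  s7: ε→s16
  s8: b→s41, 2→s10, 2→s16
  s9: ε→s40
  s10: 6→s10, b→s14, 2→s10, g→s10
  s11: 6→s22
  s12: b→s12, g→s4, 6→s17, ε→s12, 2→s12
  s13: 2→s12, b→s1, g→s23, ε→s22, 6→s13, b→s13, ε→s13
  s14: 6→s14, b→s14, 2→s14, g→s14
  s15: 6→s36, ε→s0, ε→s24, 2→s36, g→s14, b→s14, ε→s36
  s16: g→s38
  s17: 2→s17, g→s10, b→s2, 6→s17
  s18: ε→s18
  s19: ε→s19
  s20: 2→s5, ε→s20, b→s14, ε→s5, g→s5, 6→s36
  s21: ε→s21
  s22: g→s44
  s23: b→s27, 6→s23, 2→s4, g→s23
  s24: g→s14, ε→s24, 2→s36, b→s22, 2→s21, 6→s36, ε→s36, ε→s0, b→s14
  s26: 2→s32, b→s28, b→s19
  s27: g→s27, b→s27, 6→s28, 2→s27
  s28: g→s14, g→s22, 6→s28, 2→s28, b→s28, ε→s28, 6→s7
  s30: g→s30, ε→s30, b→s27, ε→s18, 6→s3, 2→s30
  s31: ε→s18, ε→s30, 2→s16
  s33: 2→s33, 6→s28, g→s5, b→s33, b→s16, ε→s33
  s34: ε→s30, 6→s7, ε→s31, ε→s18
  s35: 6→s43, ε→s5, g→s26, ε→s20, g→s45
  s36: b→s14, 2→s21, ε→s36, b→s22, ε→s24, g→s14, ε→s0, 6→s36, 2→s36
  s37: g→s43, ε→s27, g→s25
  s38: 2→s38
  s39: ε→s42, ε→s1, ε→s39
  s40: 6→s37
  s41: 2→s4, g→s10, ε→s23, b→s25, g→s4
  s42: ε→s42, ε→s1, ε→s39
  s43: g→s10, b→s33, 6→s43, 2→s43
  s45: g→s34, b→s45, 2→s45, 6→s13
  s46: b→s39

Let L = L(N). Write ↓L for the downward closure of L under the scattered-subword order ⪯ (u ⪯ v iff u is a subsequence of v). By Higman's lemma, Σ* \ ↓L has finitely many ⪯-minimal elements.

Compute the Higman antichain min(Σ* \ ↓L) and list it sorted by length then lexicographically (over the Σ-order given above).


Antichain: [gb6g, 626gb].

|Q|=47, |F|=18, |δ|=155 (46 ε).
min D↑ (15 st, q0=0, F={11}): 0:2→0,6→1,b→0,g→2 1:2→3,6→1,b→1,g→4 2:2→2,6→4,b→5,g→2 3:2→3,6→6,b→3,g→7 4:2→7,6→4,b→5,g→4 5:2→5,6→8,b→5,g→5 6:2→6,6→6,b→6,g→9 7:2→7,6→10,b→5,g→7 8:2→8,6→8,b→8,g→11 9:2→9,6→9,b→11,g→9 10:2→10,6→10,b→12,g→9 11:2→11,6→11,b→11,g→11 12:2→12,6→8,b→12,g→13 13:2→13,6→14,b→11,g→13 14:2→14,6→14,b→11,g→11 (ε-aug+det+¬).
'gb6g': run [32, 26, 17, 13, 5] end={s14,s22,s32,s38,s44} rej; 4/4 del acc.
'626gb': |S_i|=[32, 27, 23, 20, 13, 3] end={s14,s22,s44} ∉↓L; 5/5 del acc.
2 minimals (antichain).


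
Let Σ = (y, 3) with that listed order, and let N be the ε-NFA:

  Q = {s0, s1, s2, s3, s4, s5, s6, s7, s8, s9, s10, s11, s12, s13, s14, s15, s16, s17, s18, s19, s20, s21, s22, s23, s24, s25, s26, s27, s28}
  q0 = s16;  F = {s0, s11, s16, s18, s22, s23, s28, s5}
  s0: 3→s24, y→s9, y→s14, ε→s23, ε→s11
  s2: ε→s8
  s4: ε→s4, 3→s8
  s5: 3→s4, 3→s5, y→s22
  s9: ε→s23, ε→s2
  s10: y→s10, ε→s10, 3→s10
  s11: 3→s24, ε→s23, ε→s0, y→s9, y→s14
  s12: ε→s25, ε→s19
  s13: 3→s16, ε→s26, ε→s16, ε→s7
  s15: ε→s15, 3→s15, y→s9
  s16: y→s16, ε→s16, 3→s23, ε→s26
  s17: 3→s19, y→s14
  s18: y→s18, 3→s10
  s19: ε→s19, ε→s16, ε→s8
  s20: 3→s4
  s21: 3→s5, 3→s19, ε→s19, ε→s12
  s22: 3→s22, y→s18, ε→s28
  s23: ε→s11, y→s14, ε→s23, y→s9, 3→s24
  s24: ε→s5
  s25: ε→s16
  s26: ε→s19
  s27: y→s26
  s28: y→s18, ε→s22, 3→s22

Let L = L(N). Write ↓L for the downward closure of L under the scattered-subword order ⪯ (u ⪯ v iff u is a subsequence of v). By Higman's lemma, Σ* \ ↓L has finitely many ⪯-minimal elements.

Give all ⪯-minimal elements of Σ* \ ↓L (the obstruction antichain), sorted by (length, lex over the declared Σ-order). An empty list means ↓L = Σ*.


min(Σ*\↓L) = [33yy3].

|Q|=29, |F|=8, |δ|=61 (29 ε).
min D↑ (6 st, q0=0, F={5}): 0:y→0,3→1 1:y→1,3→2 2:y→3,3→2 3:y→4,3→3 4:y→4,3→5 5:y→5,3→5.
'33yy3': |S_i|=[17, 14, 8, 4, 2, 1] end={s10} rej; 5/5 single-dels accept.
1 words, ⪯-incomp.


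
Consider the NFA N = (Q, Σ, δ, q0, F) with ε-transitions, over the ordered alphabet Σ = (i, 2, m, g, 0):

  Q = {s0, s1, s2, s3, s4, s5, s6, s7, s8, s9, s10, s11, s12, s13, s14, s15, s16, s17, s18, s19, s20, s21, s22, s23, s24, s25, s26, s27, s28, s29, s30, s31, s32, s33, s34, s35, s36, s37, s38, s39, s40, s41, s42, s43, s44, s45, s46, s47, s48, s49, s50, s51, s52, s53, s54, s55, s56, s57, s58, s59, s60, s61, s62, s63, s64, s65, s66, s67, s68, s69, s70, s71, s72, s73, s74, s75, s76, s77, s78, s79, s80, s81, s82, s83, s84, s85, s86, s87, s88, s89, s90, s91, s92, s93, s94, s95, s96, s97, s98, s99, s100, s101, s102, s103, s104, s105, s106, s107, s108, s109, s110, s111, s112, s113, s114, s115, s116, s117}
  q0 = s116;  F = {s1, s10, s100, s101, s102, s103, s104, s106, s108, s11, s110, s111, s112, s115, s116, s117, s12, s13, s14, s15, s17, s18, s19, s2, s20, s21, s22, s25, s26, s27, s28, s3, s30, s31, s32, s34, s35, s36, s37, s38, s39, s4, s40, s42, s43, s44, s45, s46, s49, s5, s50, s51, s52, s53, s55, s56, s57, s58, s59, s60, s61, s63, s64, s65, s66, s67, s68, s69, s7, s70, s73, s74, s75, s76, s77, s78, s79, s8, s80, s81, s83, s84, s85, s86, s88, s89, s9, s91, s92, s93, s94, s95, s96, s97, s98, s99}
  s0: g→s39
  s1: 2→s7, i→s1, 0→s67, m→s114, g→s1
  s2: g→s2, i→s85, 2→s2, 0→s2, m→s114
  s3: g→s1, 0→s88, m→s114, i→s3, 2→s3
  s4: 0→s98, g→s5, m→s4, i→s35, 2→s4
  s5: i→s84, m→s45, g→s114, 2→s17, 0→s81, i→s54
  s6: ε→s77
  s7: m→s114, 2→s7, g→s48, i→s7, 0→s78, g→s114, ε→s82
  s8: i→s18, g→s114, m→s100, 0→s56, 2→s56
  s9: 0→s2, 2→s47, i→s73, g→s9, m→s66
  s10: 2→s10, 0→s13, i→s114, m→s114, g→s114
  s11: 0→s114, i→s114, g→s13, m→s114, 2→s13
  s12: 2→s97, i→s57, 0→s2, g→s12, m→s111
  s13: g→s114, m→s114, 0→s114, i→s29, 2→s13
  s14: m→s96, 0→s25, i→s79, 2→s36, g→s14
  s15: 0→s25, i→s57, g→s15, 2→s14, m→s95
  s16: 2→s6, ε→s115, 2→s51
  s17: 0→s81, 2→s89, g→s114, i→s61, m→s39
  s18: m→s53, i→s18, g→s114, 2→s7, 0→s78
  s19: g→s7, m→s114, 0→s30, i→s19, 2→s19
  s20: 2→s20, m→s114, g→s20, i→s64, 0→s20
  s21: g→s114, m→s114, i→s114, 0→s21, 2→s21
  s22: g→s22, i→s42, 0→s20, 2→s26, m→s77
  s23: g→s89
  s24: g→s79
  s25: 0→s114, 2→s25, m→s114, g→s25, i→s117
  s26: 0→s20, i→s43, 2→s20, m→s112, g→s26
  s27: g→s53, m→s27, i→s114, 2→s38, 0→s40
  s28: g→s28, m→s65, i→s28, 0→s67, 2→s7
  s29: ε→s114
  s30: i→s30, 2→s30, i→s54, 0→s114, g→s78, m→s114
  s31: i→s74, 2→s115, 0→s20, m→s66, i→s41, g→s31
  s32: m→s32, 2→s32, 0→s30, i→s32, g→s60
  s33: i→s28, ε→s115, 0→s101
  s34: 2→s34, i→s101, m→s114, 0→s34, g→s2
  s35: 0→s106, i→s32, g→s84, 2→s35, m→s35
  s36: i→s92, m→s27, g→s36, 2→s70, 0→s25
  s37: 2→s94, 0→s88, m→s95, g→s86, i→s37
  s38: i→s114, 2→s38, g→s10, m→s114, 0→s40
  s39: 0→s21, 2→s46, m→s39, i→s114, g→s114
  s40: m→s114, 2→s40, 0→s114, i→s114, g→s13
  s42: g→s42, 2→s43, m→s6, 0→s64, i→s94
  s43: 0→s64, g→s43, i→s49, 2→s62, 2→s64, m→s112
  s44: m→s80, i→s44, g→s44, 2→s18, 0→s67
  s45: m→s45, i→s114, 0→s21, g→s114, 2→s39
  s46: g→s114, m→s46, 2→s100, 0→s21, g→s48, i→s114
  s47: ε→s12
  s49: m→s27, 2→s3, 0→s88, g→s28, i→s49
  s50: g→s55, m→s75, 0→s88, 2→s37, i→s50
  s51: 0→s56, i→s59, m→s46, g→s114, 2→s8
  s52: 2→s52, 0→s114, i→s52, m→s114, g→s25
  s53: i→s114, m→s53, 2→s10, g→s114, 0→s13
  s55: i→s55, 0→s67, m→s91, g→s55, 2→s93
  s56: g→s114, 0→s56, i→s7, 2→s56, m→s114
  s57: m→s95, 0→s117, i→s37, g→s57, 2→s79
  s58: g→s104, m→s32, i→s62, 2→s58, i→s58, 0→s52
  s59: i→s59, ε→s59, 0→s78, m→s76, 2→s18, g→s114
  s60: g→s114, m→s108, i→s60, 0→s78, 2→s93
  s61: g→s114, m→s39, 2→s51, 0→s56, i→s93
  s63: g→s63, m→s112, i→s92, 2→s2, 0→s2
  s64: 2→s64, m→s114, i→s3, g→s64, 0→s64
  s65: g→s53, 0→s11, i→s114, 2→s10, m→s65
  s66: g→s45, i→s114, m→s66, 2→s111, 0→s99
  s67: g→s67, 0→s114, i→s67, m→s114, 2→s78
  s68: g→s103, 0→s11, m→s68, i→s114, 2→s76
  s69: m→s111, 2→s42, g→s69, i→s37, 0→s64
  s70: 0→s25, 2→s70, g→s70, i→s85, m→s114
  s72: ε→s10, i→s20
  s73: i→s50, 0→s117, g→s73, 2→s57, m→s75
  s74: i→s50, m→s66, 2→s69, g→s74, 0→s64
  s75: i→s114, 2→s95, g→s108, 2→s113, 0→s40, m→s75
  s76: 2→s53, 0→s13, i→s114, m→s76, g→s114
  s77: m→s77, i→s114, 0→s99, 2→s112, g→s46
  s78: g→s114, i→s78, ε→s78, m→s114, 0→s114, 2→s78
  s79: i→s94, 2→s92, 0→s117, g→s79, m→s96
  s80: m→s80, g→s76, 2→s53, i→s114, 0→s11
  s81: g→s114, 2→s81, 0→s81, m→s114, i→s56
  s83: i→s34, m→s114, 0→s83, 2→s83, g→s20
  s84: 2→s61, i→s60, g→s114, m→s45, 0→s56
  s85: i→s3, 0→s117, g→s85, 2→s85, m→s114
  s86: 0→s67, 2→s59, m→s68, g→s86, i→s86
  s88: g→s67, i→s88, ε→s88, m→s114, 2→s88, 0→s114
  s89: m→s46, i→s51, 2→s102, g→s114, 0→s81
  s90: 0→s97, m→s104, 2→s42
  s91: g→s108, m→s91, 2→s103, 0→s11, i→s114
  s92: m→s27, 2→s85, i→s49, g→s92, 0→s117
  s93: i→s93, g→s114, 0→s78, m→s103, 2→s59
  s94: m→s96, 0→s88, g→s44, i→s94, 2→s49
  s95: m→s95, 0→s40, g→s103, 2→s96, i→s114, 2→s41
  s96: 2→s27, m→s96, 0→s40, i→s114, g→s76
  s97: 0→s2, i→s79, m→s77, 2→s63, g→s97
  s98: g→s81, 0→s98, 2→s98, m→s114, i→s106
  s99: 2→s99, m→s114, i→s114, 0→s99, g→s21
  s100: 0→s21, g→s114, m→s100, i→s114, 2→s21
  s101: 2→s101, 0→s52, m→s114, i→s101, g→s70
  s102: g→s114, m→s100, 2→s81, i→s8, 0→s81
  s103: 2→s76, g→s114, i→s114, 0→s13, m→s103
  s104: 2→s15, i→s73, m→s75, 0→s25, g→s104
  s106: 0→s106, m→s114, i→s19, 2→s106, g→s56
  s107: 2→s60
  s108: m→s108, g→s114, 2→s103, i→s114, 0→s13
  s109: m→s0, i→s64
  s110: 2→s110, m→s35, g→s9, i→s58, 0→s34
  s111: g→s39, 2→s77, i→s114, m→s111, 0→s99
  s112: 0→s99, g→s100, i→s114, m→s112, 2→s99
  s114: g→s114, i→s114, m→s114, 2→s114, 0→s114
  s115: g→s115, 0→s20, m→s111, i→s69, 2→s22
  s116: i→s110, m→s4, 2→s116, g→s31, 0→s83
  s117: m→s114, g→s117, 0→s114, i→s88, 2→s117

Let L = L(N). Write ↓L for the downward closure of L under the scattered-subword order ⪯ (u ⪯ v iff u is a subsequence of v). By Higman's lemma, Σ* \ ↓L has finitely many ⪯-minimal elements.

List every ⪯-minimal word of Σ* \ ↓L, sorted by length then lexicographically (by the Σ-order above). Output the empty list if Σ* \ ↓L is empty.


Antichain: [0m, mgg, gmi, ii00, giig2g, g2222m].

|Q|=118, |F|=96, |δ|=518 (10 ε).
min D↑ (97 st, q0=0, F={15}): 0:i→1,2→0,m→2,g→3,0→4 1:i→5,2→1,m→6,g→7,0→8 2:i→6,2→2,m→2,g→9,0→10 3:i→11,2→12,m→13,g→3,0→14 4:i→8,2→4,m→15,g→14,0→4 5:i→5,2→5,m→16,g→17,0→18 6:i→16,2→6,m→6,g→19,0→20 7:i→21,2→22,m→13,g→7,0→23 8:i→24,2→8,m→15,g→23,0→8 9:i→19,2→25,m→26,g→15,0→27 10:i→20,2→10,m→15,g→27,0→10 11:i→28,2→29,m→13,g→11,0→30 12:i→29,2→31,m→32,g→12,0→14 13:i→15,2→32,m→13,g→26,0→33 14:i→30,2→14,m→15,g→14,0→14 15:i→15,2→15,m→15,g→15,0→15 16:i→16,2→16,m→16,g→34,0→35 17:i→21,2→36,m→37,g→17,0→38 18:i→18,2→18,m→15,g→38,0→15 19:i→34,2→39,m→26,g→15,0→40 20:i→41,2→20,m→15,g→40,0→20 21:i→28,2→42,m→37,g→21,0→43 22:i→42,2→44,m→32,g→22,0→23 23:i→45,2→23,m→15,g→23,0→23 24:i→24,2→24,m→15,g→46,0→18 25:i→39,2→47,m→48,g→15,0→27 26:i→15,2→48,m→26,g→15,0→49 27:i→40,2→27,m→15,g→15,0→27 28:i→28,2→50,m→37,g→51,0→52 29:i→50,2→53,m→32,g→29,0→30 30:i→54,2→30,m→15,g→30,0→30 31:i→53,2→55,m→56,g→31,0→14 32:i→15,2→56,m→32,g→48,0→33 33:i→15,2→33,m→15,g→49,0→33 34:i→34,2→57,m→58,g→15,0→59 35:i→35,2→35,m→15,g→59,0→15 36:i→42,2→60,m→61,g→36,0→38 37:i→15,2→61,m→37,g→58,0→62 38:i→43,2→38,m→15,g→38,0→15 39:i→57,2→63,m→48,g→15,0→40 40:i→64,2→40,m→15,g→15,0→40 41:i→41,2→41,m→15,g→64,0→35 42:i→50,2→65,m→61,g→42,0→43 43:i→52,2→43,m→15,g→43,0→15 44:i→65,2→66,m→56,g→44,0→23 45:i→54,2→45,m→15,g→45,0→43 46:i→45,2→46,m→15,g→46,0→38 47:i→63,2→67,m→68,g→15,0→27 48:i→15,2→68,m→48,g→15,0→49 49:i→15,2→49,m→15,g→15,0→49 50:i→50,2→69,m→61,g→70,0→52 51:i→51,2→57,m→71,g→51,0→72 52:i→52,2→52,m→15,g→72,0→15 53:i→69,2→73,m→56,g→53,0→30 54:i→54,2→54,m→15,g→74,0→52 55:i→73,2→14,m→75,g→55,0→14 56:i→15,2→75,m→56,g→68,0→33 57:i→57,2→76,m→77,g→15,0→59 58:i→15,2→77,m→58,g→15,0→78 59:i→59,2→59,m→15,g→15,0→15 60:i→65,2→79,m→80,g→60,0→38 61:i→15,2→80,m→61,g→77,0→62 62:i→15,2→62,m→15,g→78,0→15 63:i→76,2→81,m→68,g→15,0→40 64:i→64,2→64,m→15,g→15,0→59 65:i→69,2→82,m→80,g→65,0→43 66:i→82,2→23,m→75,g→66,0→23 67:i→81,2→27,m→83,g→15,0→27 68:i→15,2→83,m→68,g→15,0→49 69:i→69,2→84,m→80,g→85,0→52 70:i→70,2→76,m→86,g→70,0→72 71:i→15,2→77,m→71,g→58,0→87 72:i→72,2→59,m→15,g→72,0→15 73:i→84,2→30,m→75,g→73,0→30 74:i→74,2→64,m→15,g→74,0→72 75:i→15,2→33,m→75,g→83,0→33 76:i→76,2→88,m→89,g→15,0→59 77:i→15,2→89,m→77,g→15,0→78 78:i→15,2→78,m→15,g→15,0→15 79:i→82,2→46,m→90,g→79,0→38 80:i→15,2→90,m→80,g→89,0→62 81:i→88,2→40,m→83,g→15,0→40 82:i→84,2→45,m→90,g→82,0→43 83:i→15,2→49,m→83,g→15,0→49 84:i→84,2→54,m→90,g→91,0→52 85:i→85,2→88,m→92,g→85,0→72 86:i→15,2→89,m→86,g→77,0→87 87:i→15,2→78,m→15,g→78,0→15 88:i→88,2→64,m→93,g→15,0→59 89:i→15,2→93,m→89,g→15,0→78 90:i→15,2→94,m→90,g→93,0→62 91:i→91,2→64,m→95,g→91,0→72 92:i→15,2→93,m→92,g→89,0→87 93:i→15,2→96,m→93,g→15,0→78 94:i→15,2→94,m→15,g→96,0→62 95:i→15,2→96,m→95,g→93,0→87 96:i→15,2→96,m→15,g→15,0→78.
'0m': |S_i|=[106, 33, 1] end={s114} ∉↓L; 2/2 del acc.
'mgg': |S_i|=[106, 58, 32, 2] end={s114,s48} rej; 3/3 deletions ∈↓L.
'gmi': |S_i|=[106, 92, 33, 2] end={s114,s29} — reject; 3/3 deletions ∈↓L.
'ii00': N↓-sim [106, 92, 61, 13, 1] end={s114} rej; 4/4 single-dels accept.
'giig2g': N↓-sim [106, 92, 70, 41, 26, 14, 2] end={s114,s48} rej; 6/6 single-dels accept.
'g2222m': run [106, 92, 76, 59, 42, 26, 1] end={s114} — reject; 6/6 del acc.
6 minimals (antichain).


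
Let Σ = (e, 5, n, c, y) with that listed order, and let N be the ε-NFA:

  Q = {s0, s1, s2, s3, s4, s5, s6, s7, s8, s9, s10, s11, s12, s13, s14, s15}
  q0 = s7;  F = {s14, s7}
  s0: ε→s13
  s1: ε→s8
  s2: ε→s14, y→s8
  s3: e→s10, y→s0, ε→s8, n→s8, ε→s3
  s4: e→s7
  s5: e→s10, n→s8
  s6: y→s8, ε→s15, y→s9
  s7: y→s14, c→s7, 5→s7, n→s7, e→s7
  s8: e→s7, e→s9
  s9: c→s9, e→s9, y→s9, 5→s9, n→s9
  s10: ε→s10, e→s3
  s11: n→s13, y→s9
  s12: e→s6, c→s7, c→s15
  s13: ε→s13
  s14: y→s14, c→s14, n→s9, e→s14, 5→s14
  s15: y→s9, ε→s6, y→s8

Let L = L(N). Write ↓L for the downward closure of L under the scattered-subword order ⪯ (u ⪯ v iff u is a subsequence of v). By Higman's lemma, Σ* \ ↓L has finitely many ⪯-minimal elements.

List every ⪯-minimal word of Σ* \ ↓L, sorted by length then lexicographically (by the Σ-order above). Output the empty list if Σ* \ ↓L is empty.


Antichain: [yn].

|Q|=16, |F|=2, |δ|=43 (9 ε).
min D↑ (3 st, q0=0, F={2}): 0:e→0,5→0,n→0,c→0,y→1 1:e→1,5→1,n→2,c→1,y→1 2:e→2,5→2,n→2,c→2,y→2 [Hopcroft].
'yn': N↓-sim [3, 2, 1] end={s9} rej; 2/2 single-dels accept.
1 obstructions.


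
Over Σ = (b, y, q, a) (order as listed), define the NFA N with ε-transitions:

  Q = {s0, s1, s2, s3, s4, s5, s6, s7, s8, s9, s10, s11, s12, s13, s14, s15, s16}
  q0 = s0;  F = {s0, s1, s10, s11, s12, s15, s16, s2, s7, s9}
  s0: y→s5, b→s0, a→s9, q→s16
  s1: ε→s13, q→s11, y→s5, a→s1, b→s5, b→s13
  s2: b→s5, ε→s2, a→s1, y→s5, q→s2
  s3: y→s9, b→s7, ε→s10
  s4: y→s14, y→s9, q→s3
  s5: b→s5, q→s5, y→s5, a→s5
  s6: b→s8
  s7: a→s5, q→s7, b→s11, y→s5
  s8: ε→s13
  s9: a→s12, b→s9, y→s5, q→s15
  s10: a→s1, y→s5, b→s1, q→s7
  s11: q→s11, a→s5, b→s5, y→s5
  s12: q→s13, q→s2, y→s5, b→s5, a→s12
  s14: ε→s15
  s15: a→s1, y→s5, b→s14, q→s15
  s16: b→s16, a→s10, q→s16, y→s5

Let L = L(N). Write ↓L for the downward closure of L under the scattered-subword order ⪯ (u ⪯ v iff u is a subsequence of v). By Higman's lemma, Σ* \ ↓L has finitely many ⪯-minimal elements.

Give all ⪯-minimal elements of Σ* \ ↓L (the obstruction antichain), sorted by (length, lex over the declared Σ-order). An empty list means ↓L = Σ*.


|Q|=17, |F|=10, |δ|=57 (5 ε).
min D↑ (11 st, q0=0, F={1}): 0:b→0,y→1,q→2,a→3 1:b→1,y→1,q→1,a→1 2:b→2,y→1,q→2,a→4 3:b→3,y→1,q→5,a→6 4:b→7,y→1,q→8,a→7 5:b→5,y→1,q→5,a→7 6:b→1,y→1,q→9,a→6 7:b→1,y→1,q→10,a→7 8:b→10,y→1,q→8,a→1 9:b→1,y→1,q→9,a→7 10:b→1,y→1,q→10,a→1.
'y': |S_i|=[13, 1] end={s5} ∉↓L; 1/1 deletions ∈↓L.
'aab': run [13, 11, 6, 2] end={s13,s5} rej; 3/3 deletions ∈↓L.
'qabb': N↓-sim [13, 10, 6, 4, 2] end={s13,s5} — reject; 4/4 single-dels accept.
'qaqa': run [13, 10, 6, 3, 1] end={s5} ∉↓L; 4/4 del acc.
4 minimals (antichain).

A = [y, aab, qabb, qaqa].


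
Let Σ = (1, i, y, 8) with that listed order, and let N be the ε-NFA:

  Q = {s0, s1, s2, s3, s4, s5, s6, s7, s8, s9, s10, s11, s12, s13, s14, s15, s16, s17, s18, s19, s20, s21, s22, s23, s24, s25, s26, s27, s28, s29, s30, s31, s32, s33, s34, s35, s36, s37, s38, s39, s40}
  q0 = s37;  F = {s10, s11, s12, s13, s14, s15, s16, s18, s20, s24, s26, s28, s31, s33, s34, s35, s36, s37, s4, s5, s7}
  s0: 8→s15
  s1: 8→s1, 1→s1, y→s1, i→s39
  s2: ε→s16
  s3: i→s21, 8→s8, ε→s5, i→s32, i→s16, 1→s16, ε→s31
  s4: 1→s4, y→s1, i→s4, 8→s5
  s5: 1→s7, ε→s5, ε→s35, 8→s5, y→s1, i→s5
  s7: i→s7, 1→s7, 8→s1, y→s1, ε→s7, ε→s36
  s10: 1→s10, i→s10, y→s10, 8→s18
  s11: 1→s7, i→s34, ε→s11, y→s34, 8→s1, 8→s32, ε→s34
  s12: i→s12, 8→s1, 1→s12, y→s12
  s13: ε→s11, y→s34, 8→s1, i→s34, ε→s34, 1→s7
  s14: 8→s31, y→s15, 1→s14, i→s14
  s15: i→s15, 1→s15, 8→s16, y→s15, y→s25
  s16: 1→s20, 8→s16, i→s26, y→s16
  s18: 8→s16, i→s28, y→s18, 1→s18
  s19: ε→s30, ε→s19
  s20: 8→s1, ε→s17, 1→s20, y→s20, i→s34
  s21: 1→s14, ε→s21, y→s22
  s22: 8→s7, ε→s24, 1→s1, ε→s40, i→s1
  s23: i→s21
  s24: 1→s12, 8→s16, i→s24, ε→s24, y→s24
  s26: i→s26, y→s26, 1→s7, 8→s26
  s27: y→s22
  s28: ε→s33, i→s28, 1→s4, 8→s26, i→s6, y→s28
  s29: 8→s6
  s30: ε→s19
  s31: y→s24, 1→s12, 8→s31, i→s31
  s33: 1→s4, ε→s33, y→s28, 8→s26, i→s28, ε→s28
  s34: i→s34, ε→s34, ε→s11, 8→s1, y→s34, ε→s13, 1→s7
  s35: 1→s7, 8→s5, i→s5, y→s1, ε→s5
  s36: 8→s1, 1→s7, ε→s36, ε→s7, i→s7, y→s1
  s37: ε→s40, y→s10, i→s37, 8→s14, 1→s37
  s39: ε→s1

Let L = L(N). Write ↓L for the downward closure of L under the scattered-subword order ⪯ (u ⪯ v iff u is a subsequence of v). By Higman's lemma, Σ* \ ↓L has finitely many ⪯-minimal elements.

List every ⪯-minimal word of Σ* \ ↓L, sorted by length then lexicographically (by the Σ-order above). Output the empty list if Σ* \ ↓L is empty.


Antichain: [8818, y8i1y].

|Q|=41, |F|=21, |δ|=135 (30 ε).
min D↑ (17 st, q0=0, F={13}): 0:1→0,i→0,y→1,8→2 1:1→1,i→1,y→1,8→3 2:1→2,i→2,y→4,8→5 3:1→3,i→6,y→3,8→7 4:1→4,i→4,y→4,8→7 5:1→8,i→5,y→9,8→5 6:1→10,i→6,y→6,8→11 7:1→12,i→11,y→7,8→7 8:1→8,i→8,y→8,8→13 9:1→8,i→9,y→9,8→7 10:1→10,i→10,y→13,8→14 11:1→15,i→11,y→11,8→11 12:1→12,i→16,y→12,8→13 13:1→13,i→13,y→13,8→13 14:1→15,i→14,y→13,8→14 15:1→15,i→15,y→13,8→13 16:1→15,i→16,y→16,8→13 (ε-aug+det+¬).
'8818': N↓-sim [28, 25, 17, 11, 3] end={s1,s32,s39} — reject; 4/4 single-dels accept.
'y8i1y': N↓-sim [28, 24, 19, 15, 7, 2] end={s1,s39} — reject; 5/5 del acc.
2 obstructions.


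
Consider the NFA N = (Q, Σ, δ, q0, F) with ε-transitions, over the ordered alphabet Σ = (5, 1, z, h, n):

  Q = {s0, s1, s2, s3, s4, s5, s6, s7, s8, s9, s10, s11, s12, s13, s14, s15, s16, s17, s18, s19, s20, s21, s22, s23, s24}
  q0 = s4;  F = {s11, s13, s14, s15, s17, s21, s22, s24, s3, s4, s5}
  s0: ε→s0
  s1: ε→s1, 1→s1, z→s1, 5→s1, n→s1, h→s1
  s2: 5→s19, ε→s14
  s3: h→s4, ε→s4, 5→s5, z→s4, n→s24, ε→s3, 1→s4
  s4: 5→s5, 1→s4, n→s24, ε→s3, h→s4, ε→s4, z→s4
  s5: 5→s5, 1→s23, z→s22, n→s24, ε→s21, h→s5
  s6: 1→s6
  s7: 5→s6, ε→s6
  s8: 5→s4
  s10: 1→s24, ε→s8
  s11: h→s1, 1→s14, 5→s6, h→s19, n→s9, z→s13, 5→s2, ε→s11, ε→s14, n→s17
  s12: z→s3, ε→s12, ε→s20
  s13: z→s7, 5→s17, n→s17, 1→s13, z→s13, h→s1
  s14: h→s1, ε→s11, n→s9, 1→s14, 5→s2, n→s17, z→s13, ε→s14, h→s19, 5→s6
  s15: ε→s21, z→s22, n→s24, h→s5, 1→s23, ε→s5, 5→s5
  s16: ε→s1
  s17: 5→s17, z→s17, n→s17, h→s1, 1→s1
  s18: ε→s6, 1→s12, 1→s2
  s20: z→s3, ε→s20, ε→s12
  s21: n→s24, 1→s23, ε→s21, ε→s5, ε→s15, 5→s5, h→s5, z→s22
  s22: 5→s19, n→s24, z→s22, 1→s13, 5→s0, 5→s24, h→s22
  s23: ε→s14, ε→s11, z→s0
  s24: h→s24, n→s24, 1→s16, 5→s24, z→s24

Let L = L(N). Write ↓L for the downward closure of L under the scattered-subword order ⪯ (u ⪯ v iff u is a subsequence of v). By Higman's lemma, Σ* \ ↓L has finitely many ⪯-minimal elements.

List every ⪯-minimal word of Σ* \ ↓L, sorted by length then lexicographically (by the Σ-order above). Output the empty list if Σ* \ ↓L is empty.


min(Σ*\↓L) = [n1, 51h, 5z51].

|Q|=25, |F|=11, |δ|=106 (27 ε).
min D↑ (8 st, q0=0, F={5}): 0:5→1,1→0,z→0,h→0,n→2 1:5→1,1→3,z→4,h→1,n→2 2:5→2,1→5,z→2,h→2,n→2 3:5→3,1→3,z→6,h→5,n→7 4:5→2,1→6,z→4,h→4,n→2 5:5→5,1→5,z→5,h→5,n→5 6:5→7,1→6,z→6,h→5,n→7 7:5→7,1→5,z→7,h→5,n→7 (ε-aug+det+¬).
'n1': N↓-sim [20, 5, 2] end={s1,s16} — reject; 2/2 del acc.
'51h': |S_i|=[20, 18, 13, 2] end={s1,s19} ∉↓L; 3/3 single-dels accept.
'5z51': |S_i|=[20, 18, 10, 7, 3] end={s1,s16,s6} ∉↓L; 4/4 deletions ∈↓L.
3 words, ⪯-incomp.


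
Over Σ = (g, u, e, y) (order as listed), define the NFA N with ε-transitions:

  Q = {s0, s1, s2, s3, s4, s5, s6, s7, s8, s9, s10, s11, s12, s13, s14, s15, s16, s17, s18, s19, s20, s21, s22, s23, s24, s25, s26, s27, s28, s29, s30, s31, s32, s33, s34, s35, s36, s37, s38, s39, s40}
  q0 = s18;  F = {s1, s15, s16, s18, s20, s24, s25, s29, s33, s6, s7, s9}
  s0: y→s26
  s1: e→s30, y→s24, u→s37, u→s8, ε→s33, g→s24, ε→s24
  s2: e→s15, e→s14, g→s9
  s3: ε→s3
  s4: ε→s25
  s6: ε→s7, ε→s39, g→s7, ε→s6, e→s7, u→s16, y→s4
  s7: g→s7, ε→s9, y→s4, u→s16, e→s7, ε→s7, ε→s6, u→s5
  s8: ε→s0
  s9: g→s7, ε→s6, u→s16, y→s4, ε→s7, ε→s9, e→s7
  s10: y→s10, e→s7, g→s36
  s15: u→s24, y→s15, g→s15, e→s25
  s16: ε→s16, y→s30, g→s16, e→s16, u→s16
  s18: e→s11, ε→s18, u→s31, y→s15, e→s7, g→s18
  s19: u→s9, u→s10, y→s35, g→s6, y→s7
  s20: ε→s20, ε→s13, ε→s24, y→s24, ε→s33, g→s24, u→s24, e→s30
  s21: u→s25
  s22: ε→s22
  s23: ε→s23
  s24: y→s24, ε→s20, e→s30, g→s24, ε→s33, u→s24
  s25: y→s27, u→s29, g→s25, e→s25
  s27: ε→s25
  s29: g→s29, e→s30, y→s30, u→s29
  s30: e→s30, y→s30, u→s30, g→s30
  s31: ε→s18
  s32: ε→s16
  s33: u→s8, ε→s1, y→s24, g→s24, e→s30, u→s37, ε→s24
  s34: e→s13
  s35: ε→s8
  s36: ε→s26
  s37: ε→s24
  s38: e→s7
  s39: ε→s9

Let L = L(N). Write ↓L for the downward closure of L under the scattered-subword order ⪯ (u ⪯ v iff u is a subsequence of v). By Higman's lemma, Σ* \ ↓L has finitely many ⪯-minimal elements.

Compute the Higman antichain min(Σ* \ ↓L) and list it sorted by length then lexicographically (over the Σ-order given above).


|Q|=41, |F|=12, |δ|=104 (33 ε).
min D↑ (8 st, q0=0, F={6}): 0:g→0,u→0,e→1,y→2 1:g→1,u→3,e→1,y→4 2:g→2,u→5,e→4,y→2 3:g→3,u→3,e→3,y→6 4:g→4,u→7,e→4,y→4 5:g→5,u→5,e→6,y→5 6:g→6,u→6,e→6,y→6 7:g→7,u→7,e→6,y→6 [Hopcroft].
'euy': run [24, 12, 4, 1] end={s30} rej; 3/3 single-dels accept.
'yue': run [24, 15, 11, 1] end={s30} — reject; 3/3 single-dels accept.
2 minimals (antichain).

Antichain: [euy, yue].


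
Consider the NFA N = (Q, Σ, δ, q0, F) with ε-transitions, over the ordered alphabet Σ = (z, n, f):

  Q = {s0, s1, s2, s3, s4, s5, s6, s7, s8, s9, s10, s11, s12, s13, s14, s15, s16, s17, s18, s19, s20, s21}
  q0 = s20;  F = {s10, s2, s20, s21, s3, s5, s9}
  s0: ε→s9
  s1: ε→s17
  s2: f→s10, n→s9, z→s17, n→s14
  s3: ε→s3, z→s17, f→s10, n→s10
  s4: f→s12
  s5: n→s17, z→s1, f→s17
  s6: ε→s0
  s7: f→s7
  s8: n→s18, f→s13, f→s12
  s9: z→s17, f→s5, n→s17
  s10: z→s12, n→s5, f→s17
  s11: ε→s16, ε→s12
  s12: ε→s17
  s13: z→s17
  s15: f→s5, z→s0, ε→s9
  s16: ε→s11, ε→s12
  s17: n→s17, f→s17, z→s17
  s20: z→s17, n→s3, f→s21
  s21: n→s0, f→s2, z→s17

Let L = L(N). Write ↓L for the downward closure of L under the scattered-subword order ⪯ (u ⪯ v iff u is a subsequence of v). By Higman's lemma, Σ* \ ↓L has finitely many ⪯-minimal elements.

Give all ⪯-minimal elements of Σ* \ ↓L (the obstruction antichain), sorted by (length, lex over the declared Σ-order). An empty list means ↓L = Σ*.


|Q|=22, |F|=7, |δ|=43 (10 ε).
min D↑ (8 st, q0=0, F={1}): 0:z→1,n→2,f→3 1:z→1,n→1,f→1 2:z→1,n→4,f→4 3:z→1,n→5,f→6 4:z→1,n→7,f→1 5:z→1,n→1,f→7 6:z→1,n→5,f→4 7:z→1,n→1,f→1 [Hopcroft].
'z': |S_i|=[12, 3] end={s1,s12,s17} rej; 1/1 deletions ∈↓L.
'nnf': N↓-sim [12, 9, 5, 1] end={s17} rej; 3/3 deletions ∈↓L.
'nff': N↓-sim [12, 9, 5, 1] end={s17} — reject; 3/3 del acc.
'fnn': |S_i|=[12, 10, 6, 1] end={s17} rej; 3/3 deletions ∈↓L.
'nnnn': |S_i|=[12, 9, 5, 3, 1] end={s17} ∉↓L; 4/4 single-dels accept.
'ffff': run [12, 10, 8, 5, 1] end={s17} — reject; 4/4 single-dels accept.
6 minimals (antichain).

Antichain: [z, nnf, nff, fnn, nnnn, ffff].


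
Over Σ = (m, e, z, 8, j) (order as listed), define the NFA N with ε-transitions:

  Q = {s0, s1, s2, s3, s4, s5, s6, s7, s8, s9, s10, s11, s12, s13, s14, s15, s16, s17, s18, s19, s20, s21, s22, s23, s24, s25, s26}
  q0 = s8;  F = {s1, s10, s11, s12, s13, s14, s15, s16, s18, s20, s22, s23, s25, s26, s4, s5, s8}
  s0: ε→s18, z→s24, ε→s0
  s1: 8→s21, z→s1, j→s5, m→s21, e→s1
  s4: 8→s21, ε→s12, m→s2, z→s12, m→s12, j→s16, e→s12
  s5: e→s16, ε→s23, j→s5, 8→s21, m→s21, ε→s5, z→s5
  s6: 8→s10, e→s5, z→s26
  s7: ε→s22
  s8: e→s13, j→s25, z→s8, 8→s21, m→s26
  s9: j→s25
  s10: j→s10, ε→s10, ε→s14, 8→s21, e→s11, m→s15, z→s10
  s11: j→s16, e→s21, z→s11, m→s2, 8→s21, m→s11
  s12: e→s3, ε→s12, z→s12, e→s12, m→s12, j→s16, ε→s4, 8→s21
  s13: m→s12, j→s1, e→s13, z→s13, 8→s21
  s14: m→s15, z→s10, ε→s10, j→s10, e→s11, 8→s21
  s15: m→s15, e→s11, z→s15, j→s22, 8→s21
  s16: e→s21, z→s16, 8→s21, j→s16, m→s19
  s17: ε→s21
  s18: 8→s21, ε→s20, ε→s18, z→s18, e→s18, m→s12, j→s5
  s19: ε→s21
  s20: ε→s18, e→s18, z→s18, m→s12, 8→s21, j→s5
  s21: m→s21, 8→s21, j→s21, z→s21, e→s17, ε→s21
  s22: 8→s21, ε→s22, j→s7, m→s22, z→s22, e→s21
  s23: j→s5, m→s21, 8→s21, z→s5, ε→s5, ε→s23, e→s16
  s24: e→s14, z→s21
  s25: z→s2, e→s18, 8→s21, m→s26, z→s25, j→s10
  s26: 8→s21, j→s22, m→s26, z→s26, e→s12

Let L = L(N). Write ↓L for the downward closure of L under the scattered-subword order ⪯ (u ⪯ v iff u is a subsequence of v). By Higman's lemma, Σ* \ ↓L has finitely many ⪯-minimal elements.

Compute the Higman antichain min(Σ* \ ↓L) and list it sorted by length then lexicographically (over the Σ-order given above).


|Q|=27, |F|=17, |δ|=121 (20 ε).
min D↑ (14 st, q0=0, F={3}): 0:m→1,e→2,z→0,8→3,j→4 1:m→1,e→5,z→1,8→3,j→6 2:m→5,e→2,z→2,8→3,j→7 3:m→3,e→3,z→3,8→3,j→3 4:m→1,e→8,z→4,8→3,j→9 5:m→5,e→5,z→5,8→3,j→10 6:m→6,e→3,z→6,8→3,j→6 7:m→3,e→7,z→7,8→3,j→11 8:m→5,e→8,z→8,8→3,j→11 9:m→12,e→13,z→9,8→3,j→9 10:m→3,e→3,z→10,8→3,j→10 11:m→3,e→10,z→11,8→3,j→11 12:m→12,e→13,z→12,8→3,j→6 13:m→13,e→3,z→13,8→3,j→10 (ε-aug+det+¬).
'8': |S_i|=[23, 2] end={s17,s21} rej; 1/1 single-dels accept.
'mje': N↓-sim [23, 13, 6, 2] end={s17,s21} — reject; 3/3 single-dels accept.
'ejm': N↓-sim [23, 15, 7, 3] end={s17,s19,s21} rej; 3/3 single-dels accept.
'jjee': N↓-sim [23, 21, 13, 6, 2] end={s17,s21} rej; 4/4 deletions ∈↓L.
4 words, ⪯-incomp.

A = [8, mje, ejm, jjee].


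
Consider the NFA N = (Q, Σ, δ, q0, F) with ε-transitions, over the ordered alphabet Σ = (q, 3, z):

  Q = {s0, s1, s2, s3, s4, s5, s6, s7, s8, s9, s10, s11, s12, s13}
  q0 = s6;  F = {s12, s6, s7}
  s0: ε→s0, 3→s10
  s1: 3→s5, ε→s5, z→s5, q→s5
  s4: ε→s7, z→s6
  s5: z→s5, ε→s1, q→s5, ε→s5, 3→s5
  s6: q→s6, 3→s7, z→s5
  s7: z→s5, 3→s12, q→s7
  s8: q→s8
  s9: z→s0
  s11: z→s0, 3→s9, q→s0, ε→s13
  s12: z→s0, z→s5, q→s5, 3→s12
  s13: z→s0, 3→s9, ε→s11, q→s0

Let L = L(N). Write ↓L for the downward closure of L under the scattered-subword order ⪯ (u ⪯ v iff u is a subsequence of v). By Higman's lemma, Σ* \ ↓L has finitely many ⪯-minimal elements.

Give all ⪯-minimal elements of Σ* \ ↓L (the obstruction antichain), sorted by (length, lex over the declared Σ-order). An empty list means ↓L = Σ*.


|Q|=14, |F|=3, |δ|=33 (7 ε).
min D↑ (4 st, q0=0, F={2}): 0:q→0,3→1,z→2 1:q→1,3→3,z→2 2:q→2,3→2,z→2 3:q→2,3→3,z→2 (ε-aug+det+¬).
'z': |S_i|=[7, 4] end={s0,s1,s10,s5} rej; 1/1 deletions ∈↓L.
'33q': N↓-sim [7, 6, 5, 2] end={s1,s5} — reject; 3/3 single-dels accept.
2 minimals (antichain).

A = [z, 33q].


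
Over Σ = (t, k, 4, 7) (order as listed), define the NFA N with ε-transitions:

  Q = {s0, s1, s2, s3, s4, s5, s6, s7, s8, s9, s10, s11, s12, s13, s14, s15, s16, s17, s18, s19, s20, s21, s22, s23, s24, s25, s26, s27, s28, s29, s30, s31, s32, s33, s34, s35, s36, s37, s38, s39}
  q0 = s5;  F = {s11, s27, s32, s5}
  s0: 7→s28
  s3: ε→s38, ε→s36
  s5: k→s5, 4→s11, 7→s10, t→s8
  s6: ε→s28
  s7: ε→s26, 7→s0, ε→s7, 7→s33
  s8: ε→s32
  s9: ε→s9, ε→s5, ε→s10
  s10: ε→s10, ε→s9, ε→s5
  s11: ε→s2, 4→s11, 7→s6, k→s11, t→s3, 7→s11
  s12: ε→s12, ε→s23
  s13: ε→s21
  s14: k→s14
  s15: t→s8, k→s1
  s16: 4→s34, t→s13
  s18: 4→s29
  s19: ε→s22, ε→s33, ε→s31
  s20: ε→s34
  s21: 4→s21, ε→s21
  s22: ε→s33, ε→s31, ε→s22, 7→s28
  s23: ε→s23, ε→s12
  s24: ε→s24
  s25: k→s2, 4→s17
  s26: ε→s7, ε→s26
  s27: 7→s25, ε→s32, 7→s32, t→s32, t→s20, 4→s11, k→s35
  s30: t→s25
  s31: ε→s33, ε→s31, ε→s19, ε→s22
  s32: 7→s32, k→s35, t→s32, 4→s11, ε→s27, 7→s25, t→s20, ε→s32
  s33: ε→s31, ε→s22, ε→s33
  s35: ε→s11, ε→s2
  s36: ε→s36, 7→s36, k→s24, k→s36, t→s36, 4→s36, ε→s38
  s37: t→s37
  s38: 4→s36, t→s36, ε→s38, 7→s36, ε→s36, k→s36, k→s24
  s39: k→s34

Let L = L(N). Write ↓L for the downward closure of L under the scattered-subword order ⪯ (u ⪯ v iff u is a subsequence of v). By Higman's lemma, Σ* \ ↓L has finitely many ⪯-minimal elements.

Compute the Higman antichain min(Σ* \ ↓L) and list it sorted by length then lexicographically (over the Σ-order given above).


Antichain: [4t, tkt].

|Q|=40, |F|=4, |δ|=92 (45 ε).
min D↑ (4 st, q0=0, F={3}): 0:t→1,k→0,4→2,7→0 1:t→1,k→2,4→2,7→1 2:t→3,k→2,4→2,7→2 3:t→3,k→3,4→3,7→3 (ε-aug+det+¬).
'4t': N↓-sim [19, 9, 4] end={s24,s3,s36,s38} ∉↓L; 2/2 single-dels accept.
'tkt': run [19, 16, 9, 4] end={s24,s3,s36,s38} — reject; 3/3 deletions ∈↓L.
2 obstructions.


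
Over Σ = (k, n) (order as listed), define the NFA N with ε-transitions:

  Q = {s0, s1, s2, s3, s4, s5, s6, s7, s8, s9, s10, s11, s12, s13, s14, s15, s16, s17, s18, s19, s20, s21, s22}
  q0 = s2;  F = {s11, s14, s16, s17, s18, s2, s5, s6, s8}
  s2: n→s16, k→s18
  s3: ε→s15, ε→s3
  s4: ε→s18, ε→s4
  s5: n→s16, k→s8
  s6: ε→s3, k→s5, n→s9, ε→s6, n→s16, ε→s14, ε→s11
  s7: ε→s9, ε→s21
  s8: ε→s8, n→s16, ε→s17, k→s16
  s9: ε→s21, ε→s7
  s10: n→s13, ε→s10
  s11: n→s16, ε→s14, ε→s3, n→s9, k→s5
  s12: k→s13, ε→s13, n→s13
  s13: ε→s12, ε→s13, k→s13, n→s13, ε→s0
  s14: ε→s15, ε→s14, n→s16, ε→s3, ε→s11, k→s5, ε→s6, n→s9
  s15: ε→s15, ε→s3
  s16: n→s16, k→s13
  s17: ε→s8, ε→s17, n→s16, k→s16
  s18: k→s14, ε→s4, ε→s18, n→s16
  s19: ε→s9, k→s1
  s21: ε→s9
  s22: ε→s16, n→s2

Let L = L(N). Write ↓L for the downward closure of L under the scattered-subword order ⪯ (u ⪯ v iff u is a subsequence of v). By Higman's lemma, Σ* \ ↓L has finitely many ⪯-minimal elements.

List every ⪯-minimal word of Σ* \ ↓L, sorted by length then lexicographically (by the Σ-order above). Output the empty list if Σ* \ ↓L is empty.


min(Σ*\↓L) = [nk, kkkkkk].

|Q|=23, |F|=9, |δ|=63 (35 ε).
min D↑ (7 st, q0=0, F={4}): 0:k→1,n→2 1:k→3,n→2 2:k→4,n→2 3:k→5,n→2 4:k→4,n→4 5:k→6,n→2 6:k→2,n→2 (ε-aug+det+¬).
'nk': run [18, 7, 3] end={s0,s12,s13} rej; 2/2 deletions ∈↓L.
'kkkkkk': |S_i|=[18, 17, 15, 7, 6, 4, 3] end={s0,s12,s13} — reject; 6/6 del acc.
2 minimals (antichain).


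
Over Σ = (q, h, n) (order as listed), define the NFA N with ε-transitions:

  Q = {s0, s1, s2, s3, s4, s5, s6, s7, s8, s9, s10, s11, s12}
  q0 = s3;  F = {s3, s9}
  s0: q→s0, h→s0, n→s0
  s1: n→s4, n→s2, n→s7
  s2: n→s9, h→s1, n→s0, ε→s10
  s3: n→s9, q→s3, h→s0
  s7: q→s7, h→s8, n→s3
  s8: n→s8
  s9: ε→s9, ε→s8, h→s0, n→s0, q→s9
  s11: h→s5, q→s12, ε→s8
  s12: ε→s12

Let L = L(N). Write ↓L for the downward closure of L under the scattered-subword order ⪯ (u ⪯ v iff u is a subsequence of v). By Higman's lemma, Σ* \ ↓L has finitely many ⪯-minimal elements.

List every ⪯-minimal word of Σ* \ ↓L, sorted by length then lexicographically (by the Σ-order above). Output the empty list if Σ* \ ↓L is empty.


min(Σ*\↓L) = [h, nn].

|Q|=13, |F|=2, |δ|=26 (5 ε).
min D↑ (3 st, q0=0, F={1}): 0:q→0,h→1,n→2 1:q→1,h→1,n→1 2:q→2,h→1,n→1 [Hopcroft].
'h': N↓-sim [4, 1] end={s0} rej; 1/1 deletions ∈↓L.
'nn': run [4, 3, 2] end={s0,s8} rej; 2/2 single-dels accept.
2 minimals (antichain).


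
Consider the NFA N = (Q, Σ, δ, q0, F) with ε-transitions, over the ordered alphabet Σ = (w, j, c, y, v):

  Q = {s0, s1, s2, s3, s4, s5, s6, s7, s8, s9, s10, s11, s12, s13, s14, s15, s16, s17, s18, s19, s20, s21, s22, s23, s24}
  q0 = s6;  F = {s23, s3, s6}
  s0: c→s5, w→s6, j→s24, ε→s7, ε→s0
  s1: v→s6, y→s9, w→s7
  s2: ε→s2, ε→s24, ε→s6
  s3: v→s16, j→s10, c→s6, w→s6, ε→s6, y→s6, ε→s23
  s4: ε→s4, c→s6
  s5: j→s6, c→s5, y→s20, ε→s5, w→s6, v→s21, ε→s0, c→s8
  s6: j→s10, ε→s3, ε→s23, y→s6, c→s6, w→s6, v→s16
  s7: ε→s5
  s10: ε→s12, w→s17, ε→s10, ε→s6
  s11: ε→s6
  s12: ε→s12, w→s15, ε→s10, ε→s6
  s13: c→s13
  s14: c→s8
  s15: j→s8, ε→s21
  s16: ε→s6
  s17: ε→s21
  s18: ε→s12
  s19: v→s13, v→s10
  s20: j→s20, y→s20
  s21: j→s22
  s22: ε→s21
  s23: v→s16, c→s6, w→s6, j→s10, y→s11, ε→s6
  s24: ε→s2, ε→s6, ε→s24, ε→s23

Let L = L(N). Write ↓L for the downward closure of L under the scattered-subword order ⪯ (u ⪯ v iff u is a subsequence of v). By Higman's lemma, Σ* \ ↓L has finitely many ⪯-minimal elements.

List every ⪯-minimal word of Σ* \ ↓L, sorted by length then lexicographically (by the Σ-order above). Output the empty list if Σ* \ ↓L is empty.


|Q|=25, |F|=3, |δ|=68 (30 ε).
min D↑ (1 st, q0=0, F={}): 0:w→0,j→0,c→0,y→0,v→0 (ε-aug+det+¬).
L(D↑) = ∅; no obstructions.

A = [].


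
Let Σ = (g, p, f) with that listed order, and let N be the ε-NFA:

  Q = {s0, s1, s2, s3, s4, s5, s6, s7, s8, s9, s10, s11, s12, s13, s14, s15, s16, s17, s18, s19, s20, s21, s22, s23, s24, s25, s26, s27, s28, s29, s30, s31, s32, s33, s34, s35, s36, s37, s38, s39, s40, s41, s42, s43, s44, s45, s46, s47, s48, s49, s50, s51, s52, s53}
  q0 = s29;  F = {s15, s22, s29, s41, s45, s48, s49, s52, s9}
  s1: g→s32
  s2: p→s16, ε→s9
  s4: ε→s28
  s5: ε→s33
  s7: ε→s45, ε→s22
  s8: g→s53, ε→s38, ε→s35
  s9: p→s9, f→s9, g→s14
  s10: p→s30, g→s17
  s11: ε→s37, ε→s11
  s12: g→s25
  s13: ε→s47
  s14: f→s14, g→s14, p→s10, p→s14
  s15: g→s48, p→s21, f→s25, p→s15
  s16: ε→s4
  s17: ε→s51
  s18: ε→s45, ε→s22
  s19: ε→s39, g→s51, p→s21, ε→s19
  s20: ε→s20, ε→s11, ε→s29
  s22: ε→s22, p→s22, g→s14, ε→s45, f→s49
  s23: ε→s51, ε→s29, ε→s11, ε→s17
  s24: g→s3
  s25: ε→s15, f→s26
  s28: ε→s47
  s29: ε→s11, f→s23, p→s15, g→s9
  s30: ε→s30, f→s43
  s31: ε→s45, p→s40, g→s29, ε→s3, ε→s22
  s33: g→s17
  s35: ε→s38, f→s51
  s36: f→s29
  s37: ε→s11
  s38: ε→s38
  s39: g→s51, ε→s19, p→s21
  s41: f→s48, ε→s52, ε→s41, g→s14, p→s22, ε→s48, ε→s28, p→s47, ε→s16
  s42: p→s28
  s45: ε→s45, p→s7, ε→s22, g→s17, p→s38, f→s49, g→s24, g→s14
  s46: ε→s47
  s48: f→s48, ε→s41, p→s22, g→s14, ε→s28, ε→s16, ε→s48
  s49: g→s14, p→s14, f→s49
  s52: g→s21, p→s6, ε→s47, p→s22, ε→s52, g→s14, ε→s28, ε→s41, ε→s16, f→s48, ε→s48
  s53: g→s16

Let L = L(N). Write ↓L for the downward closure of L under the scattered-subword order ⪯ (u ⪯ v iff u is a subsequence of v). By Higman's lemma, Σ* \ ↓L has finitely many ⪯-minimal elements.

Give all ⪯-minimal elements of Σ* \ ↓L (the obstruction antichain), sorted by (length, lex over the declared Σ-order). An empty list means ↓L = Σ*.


A = [gg, pgpfp].

|Q|=54, |F|=9, |δ|=112 (54 ε).
min D↑ (7 st, q0=0, F={3}): 0:g→1,p→2,f→0 1:g→3,p→1,f→1 2:g→4,p→2,f→2 3:g→3,p→3,f→3 4:g→3,p→5,f→4 5:g→3,p→5,f→6 6:g→3,p→3,f→6 [Hopcroft].
'gg': N↓-sim [30, 23, 9] end={s10,s14,s17,s21,s24,s3,s30,s43,s51} — reject; 2/2 deletions ∈↓L.
'pgpfp': |S_i|=[30, 26, 22, 15, 7, 6] end={s10,s14,s17,s30,s43,s51} rej; 5/5 del acc.
2 words, ⪯-incomp.
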